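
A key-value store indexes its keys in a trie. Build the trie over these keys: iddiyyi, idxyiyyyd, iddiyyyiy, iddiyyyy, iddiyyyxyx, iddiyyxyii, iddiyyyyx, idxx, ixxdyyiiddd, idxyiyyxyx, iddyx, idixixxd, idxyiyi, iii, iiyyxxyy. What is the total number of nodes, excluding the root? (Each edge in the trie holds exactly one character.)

Trace insertions, counting only characters that open a new branch:
  "iddiyyi" → 7 new (i, d, d, i, y, y, i)
  "idxyiyyyd" → prefix "id" already present; 7 new (x, y, i, y, y, y, d)
  "iddiyyyiy" → prefix "iddiyy" already present; 3 new (y, i, y)
  "iddiyyyy" → prefix "iddiyyy" already present; 1 new (y)
  "iddiyyyxyx" → prefix "iddiyyy" already present; 3 new (x, y, x)
  "iddiyyxyii" → prefix "iddiyy" already present; 4 new (x, y, i, i)
  "iddiyyyyx" → prefix "iddiyyyy" already present; 1 new (x)
  "idxx" → prefix "idx" already present; 1 new (x)
  "ixxdyyiiddd" → prefix "i" already present; 10 new (x, x, d, y, y, i, i, d, d, d)
  "idxyiyyxyx" → prefix "idxyiyy" already present; 3 new (x, y, x)
  "iddyx" → prefix "idd" already present; 2 new (y, x)
  "idixixxd" → prefix "id" already present; 6 new (i, x, i, x, x, d)
  "idxyiyi" → prefix "idxyiy" already present; 1 new (i)
  "iii" → prefix "i" already present; 2 new (i, i)
  "iiyyxxyy" → prefix "ii" already present; 6 new (y, y, x, x, y, y)
Total nodes = 7 + 7 + 3 + 1 + 3 + 4 + 1 + 1 + 10 + 3 + 2 + 6 + 1 + 2 + 6 = 57

57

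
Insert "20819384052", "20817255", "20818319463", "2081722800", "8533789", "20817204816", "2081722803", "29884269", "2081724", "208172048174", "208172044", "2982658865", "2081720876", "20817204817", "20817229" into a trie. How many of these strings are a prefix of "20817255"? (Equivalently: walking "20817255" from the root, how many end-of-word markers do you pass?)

1

Check each prefix of "20817255" against the stored set — each match is an end-marker on the path.
Prefixes of the query that are stored words: "20817255"
Count: 1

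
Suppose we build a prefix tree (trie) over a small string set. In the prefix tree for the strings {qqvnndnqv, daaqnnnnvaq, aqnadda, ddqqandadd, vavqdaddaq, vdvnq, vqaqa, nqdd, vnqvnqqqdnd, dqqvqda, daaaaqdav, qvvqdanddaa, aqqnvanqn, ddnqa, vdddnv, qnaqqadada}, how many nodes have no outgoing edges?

A leaf is a node with no children — equivalently, the end of a word that is not a proper prefix of any other stored word.
Those words: "aqnadda", "aqqnvanqn", "daaaaqdav", "daaqnnnnvaq", "ddnqa", "ddqqandadd", "dqqvqda", "nqdd", "qnaqqadada", "qqvnndnqv", "qvvqdanddaa", "vavqdaddaq", "vdddnv", "vdvnq", "vnqvnqqqdnd", "vqaqa"
Leaf count: 16

16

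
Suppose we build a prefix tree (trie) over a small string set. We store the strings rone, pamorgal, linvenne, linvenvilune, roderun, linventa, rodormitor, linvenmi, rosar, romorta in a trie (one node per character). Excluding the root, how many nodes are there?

For each word, the new-node count is its length minus the longest prefix already in the trie:
  "rone" → 4 new (r, o, n, e)
  "pamorgal" → 8 new (p, a, m, o, r, g, a, l)
  "linvenne" → 8 new (l, i, n, v, e, n, n, e)
  "linvenvilune" → prefix "linven" already present; 6 new (v, i, l, u, n, e)
  "roderun" → prefix "ro" already present; 5 new (d, e, r, u, n)
  "linventa" → prefix "linven" already present; 2 new (t, a)
  "rodormitor" → prefix "rod" already present; 7 new (o, r, m, i, t, o, r)
  "linvenmi" → prefix "linven" already present; 2 new (m, i)
  "rosar" → prefix "ro" already present; 3 new (s, a, r)
  "romorta" → prefix "ro" already present; 5 new (m, o, r, t, a)
Total nodes = 4 + 8 + 8 + 6 + 5 + 2 + 7 + 2 + 3 + 5 = 50

50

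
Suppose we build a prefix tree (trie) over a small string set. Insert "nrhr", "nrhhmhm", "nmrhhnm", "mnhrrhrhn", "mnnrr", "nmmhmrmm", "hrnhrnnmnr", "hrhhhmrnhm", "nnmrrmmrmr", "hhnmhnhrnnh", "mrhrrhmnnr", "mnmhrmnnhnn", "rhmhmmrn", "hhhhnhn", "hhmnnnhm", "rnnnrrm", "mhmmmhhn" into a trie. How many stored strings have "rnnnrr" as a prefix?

Walk to "rnnnrr"; the words in its subtree are exactly those with that prefix.
Words under "rnnnrr": rnnnrrm
Count: 1

1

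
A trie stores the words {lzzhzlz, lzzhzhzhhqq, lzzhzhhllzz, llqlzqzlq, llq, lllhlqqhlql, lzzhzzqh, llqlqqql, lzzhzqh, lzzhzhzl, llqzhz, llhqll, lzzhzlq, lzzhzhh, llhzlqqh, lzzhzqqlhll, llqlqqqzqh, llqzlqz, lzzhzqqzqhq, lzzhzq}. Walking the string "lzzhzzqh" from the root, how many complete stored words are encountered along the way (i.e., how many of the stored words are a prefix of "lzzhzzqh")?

1

Check each prefix of "lzzhzzqh" against the stored set — each match is an end-marker on the path.
Prefixes of the query that are stored words: "lzzhzzqh"
Count: 1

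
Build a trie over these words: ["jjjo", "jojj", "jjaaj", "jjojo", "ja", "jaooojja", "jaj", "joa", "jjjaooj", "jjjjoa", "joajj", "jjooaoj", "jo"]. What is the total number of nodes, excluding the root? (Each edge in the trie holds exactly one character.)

35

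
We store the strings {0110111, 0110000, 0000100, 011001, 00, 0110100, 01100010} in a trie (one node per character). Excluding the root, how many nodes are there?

21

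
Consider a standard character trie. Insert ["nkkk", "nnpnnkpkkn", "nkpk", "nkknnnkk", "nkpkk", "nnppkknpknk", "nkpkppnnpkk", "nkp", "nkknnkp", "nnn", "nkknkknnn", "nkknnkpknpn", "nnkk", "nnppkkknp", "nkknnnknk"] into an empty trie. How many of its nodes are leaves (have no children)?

12

Leaves are exactly the stored words that no other stored word extends.
Those words: "nkkk", "nkknkknnn", "nkknnkpknpn", "nkknnnkk", "nkknnnknk", "nkpkk", "nkpkppnnpkk", "nnkk", "nnn", "nnpnnkpkkn", "nnppkkknp", "nnppkknpknk"
Leaf count: 12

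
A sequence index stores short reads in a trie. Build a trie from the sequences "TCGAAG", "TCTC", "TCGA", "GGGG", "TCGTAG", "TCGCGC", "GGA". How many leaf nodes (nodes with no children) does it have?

6

A leaf is a node with no children — equivalently, the end of a word that is not a proper prefix of any other stored word.
Those words: "GGA", "GGGG", "TCGAAG", "TCGCGC", "TCGTAG", "TCTC"
Leaf count: 6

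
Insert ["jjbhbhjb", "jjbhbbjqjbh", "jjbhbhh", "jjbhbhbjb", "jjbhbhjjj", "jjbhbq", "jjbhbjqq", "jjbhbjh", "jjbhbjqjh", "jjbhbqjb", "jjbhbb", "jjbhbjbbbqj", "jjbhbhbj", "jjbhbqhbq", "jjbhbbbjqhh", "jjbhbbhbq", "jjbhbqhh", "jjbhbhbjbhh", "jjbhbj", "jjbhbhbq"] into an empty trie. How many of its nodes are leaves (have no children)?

15

A leaf is a node with no children — equivalently, the end of a word that is not a proper prefix of any other stored word.
Those words: "jjbhbbbjqhh", "jjbhbbhbq", "jjbhbbjqjbh", "jjbhbhbjbhh", "jjbhbhbq", "jjbhbhh", "jjbhbhjb", "jjbhbhjjj", "jjbhbjbbbqj", "jjbhbjh", "jjbhbjqjh", "jjbhbjqq", "jjbhbqhbq", "jjbhbqhh", "jjbhbqjb"
Leaf count: 15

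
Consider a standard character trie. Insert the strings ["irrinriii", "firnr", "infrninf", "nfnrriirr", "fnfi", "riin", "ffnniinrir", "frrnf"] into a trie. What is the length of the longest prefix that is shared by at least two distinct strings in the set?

Equivalently: take the maximum, over all pairs, of their longest common prefix length.
e.g. "ffnniinrir" and "firnr" share the prefix "f" of length 1; no pair shares a longer one.
Longest shared-prefix length: 1

1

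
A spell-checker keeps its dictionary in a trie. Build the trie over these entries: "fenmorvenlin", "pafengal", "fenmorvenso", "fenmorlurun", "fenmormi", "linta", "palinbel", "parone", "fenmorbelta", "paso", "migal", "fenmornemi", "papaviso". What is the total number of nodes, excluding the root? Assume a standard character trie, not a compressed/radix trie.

66

Count nodes per top-level branch (shared prefixes stored once):
  'f'-branch (fenmorbelta, fenmorlurun, fenmormi, fenmornemi, fenmorvenlin, fenmorvenso): 30 nodes
  'l'-branch (linta): 5 nodes
  'm'-branch (migal): 5 nodes
  'p'-branch (pafengal, palinbel, papaviso, parone, paso): 26 nodes
Sum: 66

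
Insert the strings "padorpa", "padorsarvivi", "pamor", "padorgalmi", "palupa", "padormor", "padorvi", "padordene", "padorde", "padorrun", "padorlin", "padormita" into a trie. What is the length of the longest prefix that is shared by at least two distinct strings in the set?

7

Equivalently: take the maximum, over all pairs, of their longest common prefix length.
"padorde" and "padordene" agree on "padorde" (7 characters) before diverging; nothing deeper is shared.
Longest shared-prefix length: 7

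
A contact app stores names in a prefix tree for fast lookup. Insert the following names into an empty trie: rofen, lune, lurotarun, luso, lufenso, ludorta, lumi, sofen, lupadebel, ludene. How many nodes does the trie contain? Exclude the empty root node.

45

For each word, the new-node count is its length minus the longest prefix already in the trie:
  "rofen" → 5 new (r, o, f, e, n)
  "lune" → 4 new (l, u, n, e)
  "lurotarun" → prefix "lu" already present; 7 new (r, o, t, a, r, u, n)
  "luso" → prefix "lu" already present; 2 new (s, o)
  "lufenso" → prefix "lu" already present; 5 new (f, e, n, s, o)
  "ludorta" → prefix "lu" already present; 5 new (d, o, r, t, a)
  "lumi" → prefix "lu" already present; 2 new (m, i)
  "sofen" → 5 new (s, o, f, e, n)
  "lupadebel" → prefix "lu" already present; 7 new (p, a, d, e, b, e, l)
  "ludene" → prefix "lud" already present; 3 new (e, n, e)
Total nodes = 5 + 4 + 7 + 2 + 5 + 5 + 2 + 5 + 7 + 3 = 45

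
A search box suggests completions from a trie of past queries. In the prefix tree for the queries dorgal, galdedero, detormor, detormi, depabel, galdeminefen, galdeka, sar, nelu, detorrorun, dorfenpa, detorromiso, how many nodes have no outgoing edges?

A leaf is a node with no children — equivalently, the end of a word that is not a proper prefix of any other stored word.
Those words: "depabel", "detormi", "detormor", "detorromiso", "detorrorun", "dorfenpa", "dorgal", "galdedero", "galdeka", "galdeminefen", "nelu", "sar"
Leaf count: 12

12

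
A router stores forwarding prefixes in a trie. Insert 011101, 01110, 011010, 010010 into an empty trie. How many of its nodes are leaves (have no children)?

Leaves are exactly the stored words that no other stored word extends.
Those words: "010010", "011010", "011101"
Leaf count: 3

3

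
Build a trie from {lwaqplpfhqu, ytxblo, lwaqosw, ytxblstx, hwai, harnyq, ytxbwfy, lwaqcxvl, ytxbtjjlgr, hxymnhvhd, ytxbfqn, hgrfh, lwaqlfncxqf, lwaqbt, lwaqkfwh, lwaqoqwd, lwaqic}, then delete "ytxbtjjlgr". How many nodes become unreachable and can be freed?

Walk "ytxbtjjlgr" from the leaf back toward the root, removing each node that no remaining word uses.
The suffix "tjjlgr" (6 nodes) is used only by "ytxbtjjlgr"; the node for "ytxb" still has the child "l", so pruning stops there.
Nodes removed: 6

6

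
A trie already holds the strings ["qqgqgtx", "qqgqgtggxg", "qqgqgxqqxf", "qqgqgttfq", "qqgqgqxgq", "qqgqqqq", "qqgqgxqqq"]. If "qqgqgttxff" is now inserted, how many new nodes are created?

3

"qqgqgtt" is already a path in the trie; the remaining "xff" must be added.
New nodes needed: |"qqgqgttxff"| − 7 = 10 − 7 = 3.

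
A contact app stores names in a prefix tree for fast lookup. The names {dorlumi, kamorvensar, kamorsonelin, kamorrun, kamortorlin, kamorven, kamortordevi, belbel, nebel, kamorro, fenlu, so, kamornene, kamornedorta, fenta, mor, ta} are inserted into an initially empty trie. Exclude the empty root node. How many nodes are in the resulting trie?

Trace insertions, counting only characters that open a new branch:
  "dorlumi" → 7 new (d, o, r, l, u, m, i)
  "kamorvensar" → 11 new (k, a, m, o, r, v, e, n, s, a, r)
  "kamorsonelin" → prefix "kamor" already present; 7 new (s, o, n, e, l, i, n)
  "kamorrun" → prefix "kamor" already present; 3 new (r, u, n)
  "kamortorlin" → prefix "kamor" already present; 6 new (t, o, r, l, i, n)
  "kamorven" → prefix "kamorven" already present; 0 new (none)
  "kamortordevi" → prefix "kamortor" already present; 4 new (d, e, v, i)
  "belbel" → 6 new (b, e, l, b, e, l)
  "nebel" → 5 new (n, e, b, e, l)
  "kamorro" → prefix "kamorr" already present; 1 new (o)
  "fenlu" → 5 new (f, e, n, l, u)
  "so" → 2 new (s, o)
  "kamornene" → prefix "kamor" already present; 4 new (n, e, n, e)
  "kamornedorta" → prefix "kamorne" already present; 5 new (d, o, r, t, a)
  "fenta" → prefix "fen" already present; 2 new (t, a)
  "mor" → 3 new (m, o, r)
  "ta" → 2 new (t, a)
Total nodes = 7 + 11 + 7 + 3 + 6 + 0 + 4 + 6 + 5 + 1 + 5 + 2 + 4 + 5 + 2 + 3 + 2 = 73

73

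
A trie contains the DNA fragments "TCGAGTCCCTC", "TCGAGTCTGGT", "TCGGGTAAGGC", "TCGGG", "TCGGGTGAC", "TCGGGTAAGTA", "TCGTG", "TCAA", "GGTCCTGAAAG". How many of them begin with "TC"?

8

Filter for entries beginning with "TC":
Words under "TC": TCAA, TCGAGTCCCTC, TCGAGTCTGGT, TCGGG, TCGGGTAAGGC, TCGGGTAAGTA, TCGGGTGAC, TCGTG
Count: 8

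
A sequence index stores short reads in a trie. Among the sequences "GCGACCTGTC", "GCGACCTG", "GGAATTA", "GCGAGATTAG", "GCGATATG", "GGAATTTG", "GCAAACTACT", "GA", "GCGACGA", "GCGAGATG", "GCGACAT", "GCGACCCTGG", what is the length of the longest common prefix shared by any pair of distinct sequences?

Look for the deepest trie node that still has at least two words in its subtree.
"GCGACCTG" and "GCGACCTGTC" agree on "GCGACCTG" (8 characters) before diverging; nothing deeper is shared.
Longest shared-prefix length: 8

8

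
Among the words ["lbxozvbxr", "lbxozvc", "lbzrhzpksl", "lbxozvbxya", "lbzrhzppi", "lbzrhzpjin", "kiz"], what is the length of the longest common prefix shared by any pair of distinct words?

Equivalently: take the maximum, over all pairs, of their longest common prefix length.
"lbxozvbxr" and "lbxozvbxya" agree on "lbxozvbx" (8 characters) before diverging; nothing deeper is shared.
Longest shared-prefix length: 8

8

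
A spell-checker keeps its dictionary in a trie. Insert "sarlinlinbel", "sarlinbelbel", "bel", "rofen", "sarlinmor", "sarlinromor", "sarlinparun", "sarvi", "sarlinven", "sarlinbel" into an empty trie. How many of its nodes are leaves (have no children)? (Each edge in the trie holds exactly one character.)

Leaves are exactly the stored words that no other stored word extends.
Those words: "bel", "rofen", "sarlinbelbel", "sarlinlinbel", "sarlinmor", "sarlinparun", "sarlinromor", "sarlinven", "sarvi"
Leaf count: 9

9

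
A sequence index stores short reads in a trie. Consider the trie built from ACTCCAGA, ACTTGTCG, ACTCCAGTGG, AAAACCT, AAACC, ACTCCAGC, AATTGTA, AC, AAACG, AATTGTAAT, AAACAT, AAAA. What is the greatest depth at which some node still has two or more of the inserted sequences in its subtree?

7

Look for the deepest trie node that still has at least two words in its subtree.
e.g. "AATTGTA" and "AATTGTAAT" share the prefix "AATTGTA" of length 7; no pair shares a longer one.
Longest shared-prefix length: 7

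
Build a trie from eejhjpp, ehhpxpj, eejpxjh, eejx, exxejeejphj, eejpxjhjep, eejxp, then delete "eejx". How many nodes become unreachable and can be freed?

0

Walk "eejx" from the leaf back toward the root, removing each node that no remaining word uses.
Every node on "eejx" is still needed (e.g. by "eejxp"), so nothing is freed.
Nodes removed: 0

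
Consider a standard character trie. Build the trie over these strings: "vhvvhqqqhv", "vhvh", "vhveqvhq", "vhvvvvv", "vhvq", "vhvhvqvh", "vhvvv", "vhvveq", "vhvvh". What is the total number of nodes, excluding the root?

26

Count nodes per top-level branch (shared prefixes stored once):
  'v'-branch (vhveqvhq, vhvh, vhvhvqvh, vhvq, vhvveq, vhvvh, vhvvhqqqhv, vhvvv, vhvvvvv): 26 nodes
Sum: 26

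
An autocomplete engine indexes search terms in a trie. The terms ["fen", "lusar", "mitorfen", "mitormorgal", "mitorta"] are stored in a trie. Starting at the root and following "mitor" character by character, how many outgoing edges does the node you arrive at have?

Walk "mitor" from the root, arriving at one node.
Distinct next characters after "mitor": f, m, t.
That node has 3 child edges.

3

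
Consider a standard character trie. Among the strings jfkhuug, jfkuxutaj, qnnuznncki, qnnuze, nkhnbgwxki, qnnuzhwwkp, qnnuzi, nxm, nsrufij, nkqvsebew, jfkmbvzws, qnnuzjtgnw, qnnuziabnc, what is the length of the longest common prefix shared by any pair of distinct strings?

The deepest shared node is where two words last agree before diverging.
e.g. "qnnuzi" and "qnnuziabnc" share the prefix "qnnuzi" of length 6; no pair shares a longer one.
Longest shared-prefix length: 6

6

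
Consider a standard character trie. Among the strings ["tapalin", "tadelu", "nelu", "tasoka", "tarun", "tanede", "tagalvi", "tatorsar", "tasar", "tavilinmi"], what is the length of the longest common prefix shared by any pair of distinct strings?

3

Equivalently: take the maximum, over all pairs, of their longest common prefix length.
e.g. "tasar" and "tasoka" share the prefix "tas" of length 3; no pair shares a longer one.
Longest shared-prefix length: 3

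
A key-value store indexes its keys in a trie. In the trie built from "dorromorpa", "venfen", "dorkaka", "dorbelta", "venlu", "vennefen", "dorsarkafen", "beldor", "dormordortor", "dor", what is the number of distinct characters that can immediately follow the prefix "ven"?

3

Walk "ven" from the root, arriving at one node.
Distinct next characters after "ven": f, l, n.
That node has 3 child edges.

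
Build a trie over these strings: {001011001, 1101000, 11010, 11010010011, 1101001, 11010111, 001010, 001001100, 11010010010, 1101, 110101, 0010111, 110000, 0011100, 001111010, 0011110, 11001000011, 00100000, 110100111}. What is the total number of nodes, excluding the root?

55

For each word, the new-node count is its length minus the longest prefix already in the trie:
  "001011001" → 9 new (0, 0, 1, 0, 1, 1, 0, 0, 1)
  "1101000" → 7 new (1, 1, 0, 1, 0, 0, 0)
  "11010" → prefix "11010" already present; 0 new (none)
  "11010010011" → prefix "110100" already present; 5 new (1, 0, 0, 1, 1)
  "1101001" → prefix "1101001" already present; 0 new (none)
  "11010111" → prefix "11010" already present; 3 new (1, 1, 1)
  "001010" → prefix "00101" already present; 1 new (0)
  "001001100" → prefix "0010" already present; 5 new (0, 1, 1, 0, 0)
  "11010010010" → prefix "1101001001" already present; 1 new (0)
  "1101" → prefix "1101" already present; 0 new (none)
  "110101" → prefix "110101" already present; 0 new (none)
  "0010111" → prefix "001011" already present; 1 new (1)
  "110000" → prefix "110" already present; 3 new (0, 0, 0)
  "0011100" → prefix "001" already present; 4 new (1, 1, 0, 0)
  "001111010" → prefix "00111" already present; 4 new (1, 0, 1, 0)
  "0011110" → prefix "0011110" already present; 0 new (none)
  "11001000011" → prefix "1100" already present; 7 new (1, 0, 0, 0, 0, 1, 1)
  "00100000" → prefix "00100" already present; 3 new (0, 0, 0)
  "110100111" → prefix "1101001" already present; 2 new (1, 1)
Total nodes = 9 + 7 + 0 + 5 + 0 + 3 + 1 + 5 + 1 + 0 + 0 + 1 + 3 + 4 + 4 + 0 + 7 + 3 + 2 = 55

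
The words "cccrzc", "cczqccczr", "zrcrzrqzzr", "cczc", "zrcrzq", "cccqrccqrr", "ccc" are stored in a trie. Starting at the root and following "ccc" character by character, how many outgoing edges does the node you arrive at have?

2

Walk "ccc" from the root, arriving at one node.
Characters that immediately follow "ccc" among the stored strings: {q, r}.
That node has 2 child edges.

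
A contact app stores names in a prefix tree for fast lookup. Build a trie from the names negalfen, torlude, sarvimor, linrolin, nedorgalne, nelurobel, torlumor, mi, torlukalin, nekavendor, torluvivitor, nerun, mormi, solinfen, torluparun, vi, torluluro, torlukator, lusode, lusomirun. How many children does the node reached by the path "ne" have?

5

The children of the "ne" node are the distinct next characters among strings starting with "ne".
Characters that immediately follow "ne" among the stored strings: {d, g, k, l, r}.
That node has 5 child edges.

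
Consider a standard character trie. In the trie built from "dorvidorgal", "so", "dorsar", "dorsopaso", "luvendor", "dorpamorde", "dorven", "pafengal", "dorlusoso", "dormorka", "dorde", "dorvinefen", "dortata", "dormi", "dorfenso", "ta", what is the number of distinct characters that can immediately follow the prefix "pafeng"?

1

Follow the path "pafeng" to its node, then look at its outgoing edges.
Characters that immediately follow "pafeng" among the stored strings: {a}.
That node has 1 child edge.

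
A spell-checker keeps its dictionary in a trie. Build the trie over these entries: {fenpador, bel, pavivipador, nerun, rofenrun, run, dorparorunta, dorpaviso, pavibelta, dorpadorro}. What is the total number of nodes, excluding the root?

63

Insert word by word; a character creates a node only if that edge doesn't already exist:
  "fenpador" → 8 new (f, e, n, p, a, d, o, r)
  "bel" → 3 new (b, e, l)
  "pavivipador" → 11 new (p, a, v, i, v, i, p, a, d, o, r)
  "nerun" → 5 new (n, e, r, u, n)
  "rofenrun" → 8 new (r, o, f, e, n, r, u, n)
  "run" → prefix "r" already present; 2 new (u, n)
  "dorparorunta" → 12 new (d, o, r, p, a, r, o, r, u, n, t, a)
  "dorpaviso" → prefix "dorpa" already present; 4 new (v, i, s, o)
  "pavibelta" → prefix "pavi" already present; 5 new (b, e, l, t, a)
  "dorpadorro" → prefix "dorpa" already present; 5 new (d, o, r, r, o)
Total nodes = 8 + 3 + 11 + 5 + 8 + 2 + 12 + 4 + 5 + 5 = 63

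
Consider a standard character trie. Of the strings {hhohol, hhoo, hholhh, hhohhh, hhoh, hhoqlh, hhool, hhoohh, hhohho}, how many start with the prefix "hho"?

Traverse to the node for "hho", then collect every word in that subtree.
Matches: "hhoh", "hhohhh", "hhohho", "hhohol", "hholhh", "hhoo", "hhoohh", "hhool", "hhoqlh"
Count: 9

9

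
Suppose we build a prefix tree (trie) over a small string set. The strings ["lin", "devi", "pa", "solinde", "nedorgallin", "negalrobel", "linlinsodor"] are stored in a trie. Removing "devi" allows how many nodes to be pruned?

Walk "devi" from the leaf back toward the root, removing each node that no remaining word uses.
No other word shares any prefix with "devi", so all 4 of its nodes go.
Nodes removed: 4

4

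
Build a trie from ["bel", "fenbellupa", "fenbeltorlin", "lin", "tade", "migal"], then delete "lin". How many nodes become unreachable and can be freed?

After clearing the end-marker at "lin", prune upward until reaching a node still needed by another word.
No other word shares any prefix with "lin", so all 3 of its nodes go.
Nodes removed: 3

3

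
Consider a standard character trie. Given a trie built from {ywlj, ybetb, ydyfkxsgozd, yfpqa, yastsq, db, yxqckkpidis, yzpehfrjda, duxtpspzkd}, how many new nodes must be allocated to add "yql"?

The longest prefix of "yql" already in the trie is "y" (length 1).
So 3 − 1 = 2 new nodes.

2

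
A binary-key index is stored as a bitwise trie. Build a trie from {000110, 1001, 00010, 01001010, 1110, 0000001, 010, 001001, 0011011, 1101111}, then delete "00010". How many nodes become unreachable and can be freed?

1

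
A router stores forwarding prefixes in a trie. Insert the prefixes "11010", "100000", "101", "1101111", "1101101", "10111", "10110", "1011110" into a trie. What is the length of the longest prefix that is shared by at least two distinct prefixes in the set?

The deepest shared node is where two words last agree before diverging.
"10111" and "1011110" agree on "10111" (5 characters) before diverging; nothing deeper is shared.
Longest shared-prefix length: 5

5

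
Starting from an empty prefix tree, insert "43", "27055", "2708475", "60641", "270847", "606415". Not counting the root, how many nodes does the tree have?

Count nodes per top-level branch (shared prefixes stored once):
  '2'-branch (27055, 270847, 2708475): 9 nodes
  '4'-branch (43): 2 nodes
  '6'-branch (60641, 606415): 6 nodes
Sum: 17

17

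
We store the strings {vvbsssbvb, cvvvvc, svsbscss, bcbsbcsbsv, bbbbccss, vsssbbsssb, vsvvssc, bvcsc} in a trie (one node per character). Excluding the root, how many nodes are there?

Count nodes per top-level branch (shared prefixes stored once):
  'b'-branch (bbbbccss, bcbsbcsbsv, bvcsc): 21 nodes
  'c'-branch (cvvvvc): 6 nodes
  's'-branch (svsbscss): 8 nodes
  'v'-branch (vsssbbsssb, vsvvssc, vvbsssbvb): 23 nodes
Sum: 58

58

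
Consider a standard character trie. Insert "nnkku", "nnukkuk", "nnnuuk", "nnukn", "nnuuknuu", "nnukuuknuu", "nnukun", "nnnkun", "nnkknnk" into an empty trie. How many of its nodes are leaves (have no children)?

9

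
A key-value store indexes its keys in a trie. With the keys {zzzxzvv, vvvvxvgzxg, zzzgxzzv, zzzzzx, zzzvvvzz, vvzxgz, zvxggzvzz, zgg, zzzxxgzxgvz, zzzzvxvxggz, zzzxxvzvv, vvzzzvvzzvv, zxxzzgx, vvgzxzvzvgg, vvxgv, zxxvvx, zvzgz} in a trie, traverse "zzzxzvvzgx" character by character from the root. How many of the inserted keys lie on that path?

Walk "zzzxzvvzgx" from the root; an end-of-word marker is hit whenever a stored word is a prefix of "zzzxzvvzgx".
Prefixes of the query that are stored words: "zzzxzvv"
Count: 1

1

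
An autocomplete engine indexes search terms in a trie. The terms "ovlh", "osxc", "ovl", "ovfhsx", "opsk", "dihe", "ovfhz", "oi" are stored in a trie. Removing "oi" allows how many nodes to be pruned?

1

After clearing the end-marker at "oi", prune upward until reaching a node still needed by another word.
The suffix "i" (1 node) is used only by "oi"; the node for "o" still has the child "v", so pruning stops there.
Nodes removed: 1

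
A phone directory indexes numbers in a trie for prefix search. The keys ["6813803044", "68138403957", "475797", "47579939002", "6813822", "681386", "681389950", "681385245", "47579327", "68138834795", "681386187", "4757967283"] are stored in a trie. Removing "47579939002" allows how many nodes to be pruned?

6

A node on "47579939002"'s path can go only if nothing else ends at it or branches off below it.
The suffix "939002" (6 nodes) is used only by "47579939002"; the node for "47579" still has the child "7", so pruning stops there.
Nodes removed: 6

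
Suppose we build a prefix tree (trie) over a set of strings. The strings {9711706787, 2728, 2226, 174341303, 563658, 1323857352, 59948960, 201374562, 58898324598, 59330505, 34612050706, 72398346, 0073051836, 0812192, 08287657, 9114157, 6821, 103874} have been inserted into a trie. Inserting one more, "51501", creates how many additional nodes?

4

The longest prefix of "51501" already in the trie is "5" (length 1).
Each of the 4 remaining characters creates one node.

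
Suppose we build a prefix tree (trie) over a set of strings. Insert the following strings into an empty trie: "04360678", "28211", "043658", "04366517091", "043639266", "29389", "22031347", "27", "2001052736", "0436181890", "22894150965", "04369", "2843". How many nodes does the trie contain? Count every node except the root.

Insert word by word; a character creates a node only if that edge doesn't already exist:
  "04360678" → 8 new (0, 4, 3, 6, 0, 6, 7, 8)
  "28211" → 5 new (2, 8, 2, 1, 1)
  "043658" → prefix "0436" already present; 2 new (5, 8)
  "04366517091" → prefix "0436" already present; 7 new (6, 5, 1, 7, 0, 9, 1)
  "043639266" → prefix "0436" already present; 5 new (3, 9, 2, 6, 6)
  "29389" → prefix "2" already present; 4 new (9, 3, 8, 9)
  "22031347" → prefix "2" already present; 7 new (2, 0, 3, 1, 3, 4, 7)
  "27" → prefix "2" already present; 1 new (7)
  "2001052736" → prefix "2" already present; 9 new (0, 0, 1, 0, 5, 2, 7, 3, 6)
  "0436181890" → prefix "0436" already present; 6 new (1, 8, 1, 8, 9, 0)
  "22894150965" → prefix "22" already present; 9 new (8, 9, 4, 1, 5, 0, 9, 6, 5)
  "04369" → prefix "0436" already present; 1 new (9)
  "2843" → prefix "28" already present; 2 new (4, 3)
Total nodes = 8 + 5 + 2 + 7 + 5 + 4 + 7 + 1 + 9 + 6 + 9 + 1 + 2 = 66

66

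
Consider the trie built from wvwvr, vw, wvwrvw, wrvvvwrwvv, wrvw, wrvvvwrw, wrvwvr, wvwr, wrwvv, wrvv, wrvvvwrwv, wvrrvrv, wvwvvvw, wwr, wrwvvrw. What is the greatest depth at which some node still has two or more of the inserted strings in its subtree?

9

Equivalently: take the maximum, over all pairs, of their longest common prefix length.
"wrvvvwrwv" and "wrvvvwrwvv" agree on "wrvvvwrwv" (9 characters) before diverging; nothing deeper is shared.
Longest shared-prefix length: 9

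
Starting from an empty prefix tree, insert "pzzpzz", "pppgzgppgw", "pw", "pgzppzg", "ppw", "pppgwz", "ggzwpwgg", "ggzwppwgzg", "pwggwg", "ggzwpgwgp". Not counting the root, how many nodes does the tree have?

46

Count nodes per top-level branch (shared prefixes stored once):
  'g'-branch (ggzwpgwgp, ggzwppwgzg, ggzwpwgg): 17 nodes
  'p'-branch (pgzppzg, pppgwz, pppgzgppgw, ppw, pw, pwggwg, pzzpzz): 29 nodes
Sum: 46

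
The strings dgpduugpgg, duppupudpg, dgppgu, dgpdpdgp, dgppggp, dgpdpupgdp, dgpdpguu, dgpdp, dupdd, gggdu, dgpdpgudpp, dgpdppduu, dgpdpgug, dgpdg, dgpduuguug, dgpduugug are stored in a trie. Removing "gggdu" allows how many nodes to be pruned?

5

A node on "gggdu"'s path can go only if nothing else ends at it or branches off below it.
No other word shares any prefix with "gggdu", so all 5 of its nodes go.
Nodes removed: 5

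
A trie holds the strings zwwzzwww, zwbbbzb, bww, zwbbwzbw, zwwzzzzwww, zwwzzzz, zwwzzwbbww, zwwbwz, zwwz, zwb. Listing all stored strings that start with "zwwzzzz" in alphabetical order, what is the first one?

zwwzzzz

DFS of the "zwwzzzz" subtree visits, in order: "zwwzzzz", "zwwzzzzwww"
The 1st is zwwzzzz.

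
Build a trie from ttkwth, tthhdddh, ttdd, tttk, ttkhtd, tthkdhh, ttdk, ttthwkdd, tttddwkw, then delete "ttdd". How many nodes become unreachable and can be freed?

Walk "ttdd" from the leaf back toward the root, removing each node that no remaining word uses.
The suffix "d" (1 node) is used only by "ttdd"; the node for "ttd" still has the child "k", so pruning stops there.
Nodes removed: 1

1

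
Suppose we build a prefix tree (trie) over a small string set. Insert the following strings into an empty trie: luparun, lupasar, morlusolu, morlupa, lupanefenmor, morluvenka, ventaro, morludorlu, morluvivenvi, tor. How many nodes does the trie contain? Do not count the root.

Trace insertions, counting only characters that open a new branch:
  "luparun" → 7 new (l, u, p, a, r, u, n)
  "lupasar" → prefix "lupa" already present; 3 new (s, a, r)
  "morlusolu" → 9 new (m, o, r, l, u, s, o, l, u)
  "morlupa" → prefix "morlu" already present; 2 new (p, a)
  "lupanefenmor" → prefix "lupa" already present; 8 new (n, e, f, e, n, m, o, r)
  "morluvenka" → prefix "morlu" already present; 5 new (v, e, n, k, a)
  "ventaro" → 7 new (v, e, n, t, a, r, o)
  "morludorlu" → prefix "morlu" already present; 5 new (d, o, r, l, u)
  "morluvivenvi" → prefix "morluv" already present; 6 new (i, v, e, n, v, i)
  "tor" → 3 new (t, o, r)
Total nodes = 7 + 3 + 9 + 2 + 8 + 5 + 7 + 5 + 6 + 3 = 55

55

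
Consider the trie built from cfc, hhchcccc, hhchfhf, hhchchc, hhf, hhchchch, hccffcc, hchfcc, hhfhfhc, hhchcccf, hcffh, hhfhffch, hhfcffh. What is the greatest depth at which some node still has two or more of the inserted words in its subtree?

Equivalently: take the maximum, over all pairs, of their longest common prefix length.
"hhchcccc" and "hhchcccf" agree on "hhchccc" (7 characters) before diverging; nothing deeper is shared.
Longest shared-prefix length: 7

7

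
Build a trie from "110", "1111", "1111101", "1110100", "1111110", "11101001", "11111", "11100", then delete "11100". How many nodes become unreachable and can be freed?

1

Walk "11100" from the leaf back toward the root, removing each node that no remaining word uses.
The suffix "0" (1 node) is used only by "11100"; the node for "1110" still has the child "1", so pruning stops there.
Nodes removed: 1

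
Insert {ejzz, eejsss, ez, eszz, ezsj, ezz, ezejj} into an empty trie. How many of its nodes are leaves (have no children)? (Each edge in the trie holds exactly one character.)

A leaf is a node with no children — equivalently, the end of a word that is not a proper prefix of any other stored word.
Those words: "eejsss", "ejzz", "eszz", "ezejj", "ezsj", "ezz"
Leaf count: 6

6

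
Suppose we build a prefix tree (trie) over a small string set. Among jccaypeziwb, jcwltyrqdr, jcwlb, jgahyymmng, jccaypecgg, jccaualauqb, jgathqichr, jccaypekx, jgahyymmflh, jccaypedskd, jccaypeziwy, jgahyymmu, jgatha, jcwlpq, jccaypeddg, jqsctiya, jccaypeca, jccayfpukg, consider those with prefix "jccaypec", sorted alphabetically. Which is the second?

Words with prefix "jccaypec", in lexicographic order: "jccaypeca", "jccaypecgg"
Position 2: jccaypecgg

jccaypecgg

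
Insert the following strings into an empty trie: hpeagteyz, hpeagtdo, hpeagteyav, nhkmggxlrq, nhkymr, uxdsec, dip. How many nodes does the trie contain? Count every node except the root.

35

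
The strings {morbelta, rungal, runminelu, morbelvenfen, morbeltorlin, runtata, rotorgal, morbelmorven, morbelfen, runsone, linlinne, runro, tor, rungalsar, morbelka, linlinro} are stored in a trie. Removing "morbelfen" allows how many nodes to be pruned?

After clearing the end-marker at "morbelfen", prune upward until reaching a node still needed by another word.
The suffix "fen" (3 nodes) is used only by "morbelfen"; the node for "morbel" still has the child "t", so pruning stops there.
Nodes removed: 3

3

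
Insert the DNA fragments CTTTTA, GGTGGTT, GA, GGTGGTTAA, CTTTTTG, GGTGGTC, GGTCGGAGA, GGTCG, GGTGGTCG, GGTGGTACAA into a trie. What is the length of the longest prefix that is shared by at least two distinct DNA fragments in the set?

Look for the deepest trie node that still has at least two words in its subtree.
e.g. "GGTGGTC" and "GGTGGTCG" share the prefix "GGTGGTC" of length 7; no pair shares a longer one.
Longest shared-prefix length: 7

7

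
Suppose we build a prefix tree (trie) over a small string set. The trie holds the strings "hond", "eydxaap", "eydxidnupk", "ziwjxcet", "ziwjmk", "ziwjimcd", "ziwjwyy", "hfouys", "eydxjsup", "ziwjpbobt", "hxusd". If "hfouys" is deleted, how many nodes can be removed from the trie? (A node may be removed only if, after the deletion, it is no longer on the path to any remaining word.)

5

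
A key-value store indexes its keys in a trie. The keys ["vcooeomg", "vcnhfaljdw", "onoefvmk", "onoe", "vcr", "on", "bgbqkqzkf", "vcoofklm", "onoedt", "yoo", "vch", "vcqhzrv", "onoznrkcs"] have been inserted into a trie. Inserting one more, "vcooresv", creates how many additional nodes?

The longest prefix of "vcooresv" already in the trie is "vcoo" (length 4).
So 8 − 4 = 4 new nodes.

4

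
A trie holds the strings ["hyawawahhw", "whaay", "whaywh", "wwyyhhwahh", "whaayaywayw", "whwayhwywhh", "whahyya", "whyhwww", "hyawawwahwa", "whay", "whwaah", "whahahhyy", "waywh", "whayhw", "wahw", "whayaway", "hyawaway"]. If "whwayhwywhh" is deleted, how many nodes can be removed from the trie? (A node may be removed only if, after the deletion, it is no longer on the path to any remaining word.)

A node on "whwayhwywhh"'s path can go only if nothing else ends at it or branches off below it.
The suffix "yhwywhh" (7 nodes) is used only by "whwayhwywhh"; the node for "whwa" still has the child "a", so pruning stops there.
Nodes removed: 7

7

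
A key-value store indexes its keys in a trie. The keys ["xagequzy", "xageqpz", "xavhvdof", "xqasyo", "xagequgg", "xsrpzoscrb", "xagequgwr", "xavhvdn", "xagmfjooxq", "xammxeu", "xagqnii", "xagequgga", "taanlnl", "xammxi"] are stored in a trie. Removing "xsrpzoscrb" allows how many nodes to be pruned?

A node on "xsrpzoscrb"'s path can go only if nothing else ends at it or branches off below it.
The suffix "srpzoscrb" (9 nodes) is used only by "xsrpzoscrb"; the node for "x" still has the child "a", so pruning stops there.
Nodes removed: 9

9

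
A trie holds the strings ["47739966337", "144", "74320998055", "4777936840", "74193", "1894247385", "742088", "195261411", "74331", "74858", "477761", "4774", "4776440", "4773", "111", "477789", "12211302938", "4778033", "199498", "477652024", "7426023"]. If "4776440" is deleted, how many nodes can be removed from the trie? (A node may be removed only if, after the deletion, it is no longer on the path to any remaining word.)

After clearing the end-marker at "4776440", prune upward until reaching a node still needed by another word.
The suffix "440" (3 nodes) is used only by "4776440"; the node for "4776" still has the child "5", so pruning stops there.
Nodes removed: 3

3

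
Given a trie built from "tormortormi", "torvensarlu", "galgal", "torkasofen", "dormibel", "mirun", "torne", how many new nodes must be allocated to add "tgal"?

"t" is already a path in the trie; the remaining "gal" must be added.
Each of the 3 remaining characters creates one node.

3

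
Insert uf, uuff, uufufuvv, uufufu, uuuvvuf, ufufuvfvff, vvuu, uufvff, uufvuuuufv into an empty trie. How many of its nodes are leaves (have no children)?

7

A leaf is a node with no children — equivalently, the end of a word that is not a proper prefix of any other stored word.
Those words: "ufufuvfvff", "uuff", "uufufuvv", "uufvff", "uufvuuuufv", "uuuvvuf", "vvuu"
Leaf count: 7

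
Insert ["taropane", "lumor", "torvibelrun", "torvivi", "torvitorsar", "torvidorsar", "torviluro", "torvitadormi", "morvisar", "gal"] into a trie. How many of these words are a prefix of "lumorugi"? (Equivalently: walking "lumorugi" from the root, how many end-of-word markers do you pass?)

Traverse "lumorugi" character by character; count nodes along the way that are marked as word ends.
Prefixes of the query that are stored words: "lumor"
Count: 1

1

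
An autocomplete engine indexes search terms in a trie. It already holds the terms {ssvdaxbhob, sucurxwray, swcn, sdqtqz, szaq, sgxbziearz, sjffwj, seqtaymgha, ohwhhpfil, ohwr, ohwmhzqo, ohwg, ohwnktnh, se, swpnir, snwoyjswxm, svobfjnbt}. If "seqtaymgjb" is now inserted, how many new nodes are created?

2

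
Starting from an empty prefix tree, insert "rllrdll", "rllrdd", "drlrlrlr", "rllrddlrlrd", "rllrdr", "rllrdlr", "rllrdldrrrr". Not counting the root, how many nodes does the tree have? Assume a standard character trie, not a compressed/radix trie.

Trace insertions, counting only characters that open a new branch:
  "rllrdll" → 7 new (r, l, l, r, d, l, l)
  "rllrdd" → prefix "rllrd" already present; 1 new (d)
  "drlrlrlr" → 8 new (d, r, l, r, l, r, l, r)
  "rllrddlrlrd" → prefix "rllrdd" already present; 5 new (l, r, l, r, d)
  "rllrdr" → prefix "rllrd" already present; 1 new (r)
  "rllrdlr" → prefix "rllrdl" already present; 1 new (r)
  "rllrdldrrrr" → prefix "rllrdl" already present; 5 new (d, r, r, r, r)
Total nodes = 7 + 1 + 8 + 5 + 1 + 1 + 5 = 28

28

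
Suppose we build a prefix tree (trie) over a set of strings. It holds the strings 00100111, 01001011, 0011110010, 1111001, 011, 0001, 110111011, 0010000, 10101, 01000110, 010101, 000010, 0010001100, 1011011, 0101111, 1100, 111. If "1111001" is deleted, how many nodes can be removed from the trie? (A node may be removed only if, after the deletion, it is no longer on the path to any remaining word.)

A node on "1111001"'s path can go only if nothing else ends at it or branches off below it.
The suffix "1001" (4 nodes) is used only by "1111001"; "111" is itself a stored word, so pruning stops there.
Nodes removed: 4

4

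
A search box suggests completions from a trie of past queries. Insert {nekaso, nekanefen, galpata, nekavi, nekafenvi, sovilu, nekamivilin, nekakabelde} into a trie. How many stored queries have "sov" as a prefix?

Traverse to the node for "sov", then collect every word in that subtree.
Words under "sov": sovilu
Count: 1

1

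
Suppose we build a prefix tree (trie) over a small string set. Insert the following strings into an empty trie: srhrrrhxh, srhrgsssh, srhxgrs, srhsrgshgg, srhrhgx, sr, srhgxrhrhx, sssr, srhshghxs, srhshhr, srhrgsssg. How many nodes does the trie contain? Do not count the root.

46

Insert word by word; a character creates a node only if that edge doesn't already exist:
  "srhrrrhxh" → 9 new (s, r, h, r, r, r, h, x, h)
  "srhrgsssh" → prefix "srhr" already present; 5 new (g, s, s, s, h)
  "srhxgrs" → prefix "srh" already present; 4 new (x, g, r, s)
  "srhsrgshgg" → prefix "srh" already present; 7 new (s, r, g, s, h, g, g)
  "srhrhgx" → prefix "srhr" already present; 3 new (h, g, x)
  "sr" → prefix "sr" already present; 0 new (none)
  "srhgxrhrhx" → prefix "srh" already present; 7 new (g, x, r, h, r, h, x)
  "sssr" → prefix "s" already present; 3 new (s, s, r)
  "srhshghxs" → prefix "srhs" already present; 5 new (h, g, h, x, s)
  "srhshhr" → prefix "srhsh" already present; 2 new (h, r)
  "srhrgsssg" → prefix "srhrgsss" already present; 1 new (g)
Total nodes = 9 + 5 + 4 + 7 + 3 + 0 + 7 + 3 + 5 + 2 + 1 = 46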